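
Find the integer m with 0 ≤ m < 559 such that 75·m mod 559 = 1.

Apply the Euclidean algorithm and back-substitute:
559 = 7·75 + 34
75 = 2·34 + 7
34 = 4·7 + 6
7 = 1·6 + 1
6 = 6·1 + 0
gcd(75, 559) = 1, so the inverse exists.
Back-substitute for 1:
1 = 1·7 − 1·6
  = −1·34 + 5·7
  = 5·75 − 11·34
  = −11·559 + 82·75
So 75⁻¹ ≡ 82 (mod 559).

82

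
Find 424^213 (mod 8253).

127

By square-and-multiply:
424^1 ≡ 424 (mod 8253)
424^2 ≡ 424^2 = 179776 ≡ 6463 (mod 8253)
424^4 ≡ 6463^2 = 41770369 ≡ 1936 (mod 8253)
424^8 ≡ 1936^2 = 3748096 ≡ 1234 (mod 8253)
424^16 ≡ 1234^2 = 1522756 ≡ 4204 (mod 8253)
424^32 ≡ 4204^2 = 17673616 ≡ 3943 (mod 8253)
424^64 ≡ 3943^2 = 15547249 ≡ 6850 (mod 8253)
424^128 ≡ 6850^2 = 46922500 ≡ 4195 (mod 8253)
424^213 = 424^128 · 424^64 · 424^16 · 424^4 · 424^1 ≡ 4195 · 6850 · 4204 · 1936 · 424 (mod 8253).
Accumulate the product:
4195 · 6850 = 28735750 ≡ 7057
7057 · 4204 = 29667628 ≡ 6346
6346 · 1936 = 12285856 ≡ 5392
5392 · 424 = 2286208 ≡ 127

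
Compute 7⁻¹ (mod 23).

Run the extended Euclidean algorithm:
23 = 3×7 + 2
7 = 3×2 + 1
2 = 2×1 + 0
gcd(7, 23) = 1, so the inverse exists.
Bézout: 1 = −3×23 + 10×7.
So 7⁻¹ ≡ 10 (mod 23).

10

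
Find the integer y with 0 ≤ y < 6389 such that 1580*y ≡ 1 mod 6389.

5463

6389 = 4×1580 + 69
1580 = 22×69 + 62
69 = 1×62 + 7
62 = 8×7 + 6
7 = 1×6 + 1
6 = 6×1 + 0
gcd(1580, 6389) = 1, so the inverse exists.
Back-substitute for 1:
1 = 1×7 − 1×6
  = −1×62 + 9×7
  = 9×69 − 10×62
  = −10×1580 + 229×69
  = 229×6389 − 926×1580
So 1580⁻¹ ≡ −926 ≡ 5463 (mod 6389).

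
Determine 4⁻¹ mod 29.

29 = 7*4 + 1
4 = 4*1 + 0
gcd(4, 29) = 1, so the inverse exists.
Back-substitute for 1:
1 = 1*29 − 7*4
So 4⁻¹ ≡ −7 ≡ 22 (mod 29).

22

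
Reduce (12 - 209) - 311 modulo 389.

270

12 - 209 = -197 ≡ 192 (mod 389)
192 - 311 = -119 ≡ 270 (mod 389)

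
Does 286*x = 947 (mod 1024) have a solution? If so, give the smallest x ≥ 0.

gcd(286, 1024) = 2, and 2 does not divide 947.
So the congruence has no solution.

no solution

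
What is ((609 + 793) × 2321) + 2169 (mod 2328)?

1667

609 + 793 = 1402
1402 × 2321 = 3254042 ≡ 1826 (mod 2328)
1826 + 2169 = 3995 ≡ 1667 (mod 2328)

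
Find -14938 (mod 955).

342

-14938 = -16·955 + 342, so -14938 ≡ 342 (mod 955).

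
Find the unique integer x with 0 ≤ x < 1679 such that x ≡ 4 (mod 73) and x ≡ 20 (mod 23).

296

73⁻¹ mod 23: 73×6 ≡ 1 (mod 23), so 73⁻¹ ≡ 6.
x = 4 + 73×((20 − 4)×6 mod 23) = 4 + 73×4 = 296.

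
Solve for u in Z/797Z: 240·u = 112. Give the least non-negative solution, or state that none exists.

213

gcd(240, 797) = 1, so a unique solution mod 797 exists.
240⁻¹ ≡ 621 (mod 797).
u ≡ 621·112 ≡ 213 (mod 797).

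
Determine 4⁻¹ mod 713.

Apply the Euclidean algorithm and back-substitute:
713 = 178*4 + 1
4 = 4*1 + 0
gcd(4, 713) = 1, so the inverse exists.
Bézout: 1 = 1*713 − 178*4.
So 4⁻¹ ≡ −178 ≡ 535 (mod 713).

535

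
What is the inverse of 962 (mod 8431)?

780

8431 = 8·962 + 735
962 = 1·735 + 227
735 = 3·227 + 54
227 = 4·54 + 11
54 = 4·11 + 10
11 = 1·10 + 1
10 = 10·1 + 0
gcd(962, 8431) = 1, so the inverse exists.
Bézout: 1 = −89·8431 + 780·962.
So 962⁻¹ ≡ 780 (mod 8431).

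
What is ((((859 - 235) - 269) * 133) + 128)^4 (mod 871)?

237

859 - 235 = 624
624 - 269 = 355
355 * 133 = 47215 ≡ 181 (mod 871)
181 + 128 = 309
(309)^4 ≡ 237 (mod 871)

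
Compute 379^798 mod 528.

Compute successive squares:
379^1 ≡ 379 (mod 528)
379^2 ≡ 379^2 = 143641 ≡ 25 (mod 528)
379^4 ≡ 25^2 = 625 ≡ 97 (mod 528)
379^8 ≡ 97^2 = 9409 ≡ 433 (mod 528)
379^16 ≡ 433^2 = 187489 ≡ 49 (mod 528)
379^32 ≡ 49^2 = 2401 ≡ 289 (mod 528)
379^64 ≡ 289^2 = 83521 ≡ 97 (mod 528)
379^128 ≡ 97^2 = 9409 ≡ 433 (mod 528)
379^256 ≡ 433^2 = 187489 ≡ 49 (mod 528)
379^512 ≡ 49^2 = 2401 ≡ 289 (mod 528)
379^798 = 379^512 × 379^256 × 379^16 × 379^8 × 379^4 × 379^2 ≡ 289 × 49 × 49 × 433 × 97 × 25 (mod 528).
Accumulate the product:
289 × 49 = 14161 ≡ 433
433 × 49 = 21217 ≡ 97
97 × 433 = 42001 ≡ 289
289 × 97 = 28033 ≡ 49
49 × 25 = 1225 ≡ 169

169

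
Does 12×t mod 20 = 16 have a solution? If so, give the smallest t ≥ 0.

3

gcd(12, 20) = 4, and 4 | 16, so solutions exist.
Divide through by 4: 3×t ≡ 4 mod 5.
3⁻¹ ≡ 2 (mod 5).
t ≡ 2×4 ≡ 3 (mod 5).
The smallest non-negative solution is t = 3.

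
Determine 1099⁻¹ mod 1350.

1350 = 1×1099 + 251
1099 = 4×251 + 95
251 = 2×95 + 61
95 = 1×61 + 34
61 = 1×34 + 27
34 = 1×27 + 7
27 = 3×7 + 6
7 = 1×6 + 1
6 = 6×1 + 0
gcd(1099, 1350) = 1, so the inverse exists.
Bézout: 1 = −162×1350 + 199×1099.
So 1099⁻¹ ≡ 199 (mod 1350).

199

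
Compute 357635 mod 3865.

2055

357635 = 92·3865 + 2055, so 357635 ≡ 2055 (mod 3865).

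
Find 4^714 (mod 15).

1

By square-and-multiply:
714 in binary is 1011001010, i.e. 714 = 512 + 128 + 64 + 8 + 2.
4^1 ≡ 4 (mod 15)
4^2 ≡ 4^2 = 16 ≡ 1 (mod 15)
4^4 ≡ 1^2 = 1 (mod 15)
4^8 ≡ 1^2 = 1 (mod 15)
4^16 ≡ 1^2 = 1 (mod 15)
4^32 ≡ 1^2 = 1 (mod 15)
4^64 ≡ 1^2 = 1 (mod 15)
4^128 ≡ 1^2 = 1 (mod 15)
4^256 ≡ 1^2 = 1 (mod 15)
4^512 ≡ 1^2 = 1 (mod 15)
4^714 = 4^512 · 4^128 · 4^64 · 4^8 · 4^2 ≡ 1 · 1 · 1 · 1 · 1 (mod 15).
Accumulate the product:
1 · 1 = 1
1 · 1 = 1
1 · 1 = 1
1 · 1 = 1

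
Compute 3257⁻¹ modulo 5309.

4701

By the extended Euclidean algorithm:
5309 = 1×3257 + 2052
3257 = 1×2052 + 1205
2052 = 1×1205 + 847
1205 = 1×847 + 358
847 = 2×358 + 131
358 = 2×131 + 96
131 = 1×96 + 35
96 = 2×35 + 26
35 = 1×26 + 9
26 = 2×9 + 8
9 = 1×8 + 1
8 = 8×1 + 0
gcd(3257, 5309) = 1, so the inverse exists.
Bézout: 1 = 373×5309 − 608×3257.
So 3257⁻¹ ≡ −608 ≡ 4701 (mod 5309).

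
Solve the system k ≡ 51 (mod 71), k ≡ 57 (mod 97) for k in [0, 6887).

71⁻¹ mod 97: 71×41 ≡ 1 (mod 97), so 71⁻¹ ≡ 41.
k = 51 + 71×((57 − 51)×41 mod 97) = 51 + 71×52 = 3743.
Check: 3743 mod 71 = 51, 3743 mod 97 = 57. ✓

3743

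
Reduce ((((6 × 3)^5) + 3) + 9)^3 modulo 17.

4

6 × 3 = 18 ≡ 1 (mod 17)
(1)^5 ≡ 1 (mod 17)
1 + 3 = 4
4 + 9 = 13
(13)^3 ≡ 4 (mod 17)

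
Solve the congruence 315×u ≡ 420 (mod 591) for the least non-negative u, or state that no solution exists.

67

gcd(315, 591) = 3, and 3 | 420, so solutions exist.
Divide through by 3: 105×u = 140 (mod 197).
105⁻¹ ≡ 182 (mod 197).
u ≡ 182×140 ≡ 67 (mod 197).
The smallest non-negative solution is u = 67.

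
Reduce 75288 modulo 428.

75288 = 175*428 + 388, so 75288 ≡ 388 (mod 428).

388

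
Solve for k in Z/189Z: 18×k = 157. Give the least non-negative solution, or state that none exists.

gcd(18, 189) = 9, and 9 does not divide 157.
So the congruence has no solution.

no solution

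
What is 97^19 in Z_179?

19 in binary is 10011, i.e. 19 = 16 + 2 + 1.
97^1 ≡ 97 (mod 179)
97^2 ≡ 97^2 = 9409 ≡ 101 (mod 179)
97^4 ≡ 101^2 = 10201 ≡ 177 (mod 179)
97^8 ≡ 177^2 = 31329 ≡ 4 (mod 179)
97^16 ≡ 4^2 = 16 (mod 179)
97^19 = 97^16 · 97^2 · 97^1 ≡ 16 · 101 · 97 (mod 179).
Accumulate the product:
16 · 101 = 1616 ≡ 5
5 · 97 = 485 ≡ 127

127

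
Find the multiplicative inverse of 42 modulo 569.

Apply the Euclidean algorithm and back-substitute:
569 = 13×42 + 23
42 = 1×23 + 19
23 = 1×19 + 4
19 = 4×4 + 3
4 = 1×3 + 1
3 = 3×1 + 0
gcd(42, 569) = 1, so the inverse exists.
Back-substitute for 1:
1 = 1×4 − 1×3
  = −1×19 + 5×4
  = 5×23 − 6×19
  = −6×42 + 11×23
  = 11×569 − 149×42
So 42⁻¹ ≡ −149 ≡ 420 (mod 569).

420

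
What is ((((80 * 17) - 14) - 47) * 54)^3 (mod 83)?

80 * 17 = 1360 ≡ 32 (mod 83)
32 - 14 = 18
18 - 47 = -29 ≡ 54 (mod 83)
54 * 54 = 2916 ≡ 11 (mod 83)
(11)^3 ≡ 3 (mod 83)

3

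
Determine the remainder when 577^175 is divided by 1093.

269

175 in binary is 10101111, i.e. 175 = 128 + 32 + 8 + 4 + 2 + 1.
577^1 ≡ 577 (mod 1093)
577^2 ≡ 577^2 = 332929 ≡ 657 (mod 1093)
577^4 ≡ 657^2 = 431649 ≡ 1007 (mod 1093)
577^8 ≡ 1007^2 = 1014049 ≡ 838 (mod 1093)
577^16 ≡ 838^2 = 702244 ≡ 538 (mod 1093)
577^32 ≡ 538^2 = 289444 ≡ 892 (mod 1093)
577^64 ≡ 892^2 = 795664 ≡ 1053 (mod 1093)
577^128 ≡ 1053^2 = 1108809 ≡ 507 (mod 1093)
577^175 = 577^128 · 577^32 · 577^8 · 577^4 · 577^2 · 577^1 ≡ 507 · 892 · 838 · 1007 · 657 · 577 (mod 1093).
Accumulate the product:
507 · 892 = 452244 ≡ 835
835 · 838 = 699730 ≡ 210
210 · 1007 = 211470 ≡ 521
521 · 657 = 342297 ≡ 188
188 · 577 = 108476 ≡ 269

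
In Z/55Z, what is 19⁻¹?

29

55 = 2·19 + 17
19 = 1·17 + 2
17 = 8·2 + 1
2 = 2·1 + 0
gcd(19, 55) = 1, so the inverse exists.
Bézout: 1 = 9·55 − 26·19.
So 19⁻¹ ≡ −26 ≡ 29 (mod 55).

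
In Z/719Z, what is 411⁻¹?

7

719 = 1·411 + 308
411 = 1·308 + 103
308 = 2·103 + 102
103 = 1·102 + 1
102 = 102·1 + 0
gcd(411, 719) = 1, so the inverse exists.
Back-substitute for 1:
1 = 1·103 − 1·102
  = −1·308 + 3·103
  = 3·411 − 4·308
  = −4·719 + 7·411
So 411⁻¹ ≡ 7 (mod 719).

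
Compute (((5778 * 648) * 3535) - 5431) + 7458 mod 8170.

5778 * 648 = 3744144 ≡ 2284 (mod 8170)
2284 * 3535 = 8073940 ≡ 1980 (mod 8170)
1980 - 5431 = -3451 ≡ 4719 (mod 8170)
4719 + 7458 = 12177 ≡ 4007 (mod 8170)

4007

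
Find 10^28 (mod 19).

Compute successive squares:
28 in binary is 11100, i.e. 28 = 16 + 8 + 4.
10^1 ≡ 10 (mod 19)
10^2 ≡ 10^2 = 100 ≡ 5 (mod 19)
10^4 ≡ 5^2 = 25 ≡ 6 (mod 19)
10^8 ≡ 6^2 = 36 ≡ 17 (mod 19)
10^16 ≡ 17^2 = 289 ≡ 4 (mod 19)
10^28 = 10^16 · 10^8 · 10^4 ≡ 4 · 17 · 6 (mod 19).
Accumulate the product:
4 · 17 = 68 ≡ 11
11 · 6 = 66 ≡ 9

9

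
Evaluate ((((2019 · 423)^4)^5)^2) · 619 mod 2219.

2019 · 423 = 854037 ≡ 1941 (mod 2219)
(1941)^4 ≡ 926 (mod 2219)
(926)^5 ≡ 1145 (mod 2219)
(1145)^2 ≡ 1815 (mod 2219)
1815 · 619 = 1123485 ≡ 671 (mod 2219)

671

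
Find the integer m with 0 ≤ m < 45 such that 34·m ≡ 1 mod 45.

By the extended Euclidean algorithm:
45 = 1×34 + 11
34 = 3×11 + 1
11 = 11×1 + 0
gcd(34, 45) = 1, so the inverse exists.
Bézout: 1 = −3×45 + 4×34.
So 34⁻¹ ≡ 4 (mod 45).

4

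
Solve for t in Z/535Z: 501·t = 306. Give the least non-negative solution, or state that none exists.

gcd(501, 535) = 1, so a unique solution mod 535 exists.
501⁻¹ ≡ 236 (mod 535).
t ≡ 236·306 ≡ 526 (mod 535).

526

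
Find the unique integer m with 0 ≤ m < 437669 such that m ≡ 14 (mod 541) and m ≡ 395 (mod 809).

386288

541⁻¹ mod 809: 541·486 ≡ 1 (mod 809), so 541⁻¹ ≡ 486.
m = 14 + 541·((395 − 14)·486 mod 809) = 14 + 541·714 = 386288.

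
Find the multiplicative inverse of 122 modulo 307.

By the extended Euclidean algorithm:
307 = 2·122 + 63
122 = 1·63 + 59
63 = 1·59 + 4
59 = 14·4 + 3
4 = 1·3 + 1
3 = 3·1 + 0
gcd(122, 307) = 1, so the inverse exists.
Bézout: 1 = 31·307 − 78·122.
So 122⁻¹ ≡ −78 ≡ 229 (mod 307).

229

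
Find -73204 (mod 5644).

168

-73204 = -13·5644 + 168, so -73204 ≡ 168 (mod 5644).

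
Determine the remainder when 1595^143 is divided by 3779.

3769

143 in binary is 10001111, i.e. 143 = 128 + 8 + 4 + 2 + 1.
1595^1 ≡ 1595 (mod 3779)
1595^2 ≡ 1595^2 = 2544025 ≡ 758 (mod 3779)
1595^4 ≡ 758^2 = 574564 ≡ 156 (mod 3779)
1595^8 ≡ 156^2 = 24336 ≡ 1662 (mod 3779)
1595^16 ≡ 1662^2 = 2762244 ≡ 3574 (mod 3779)
1595^32 ≡ 3574^2 = 12773476 ≡ 456 (mod 3779)
1595^64 ≡ 456^2 = 207936 ≡ 91 (mod 3779)
1595^128 ≡ 91^2 = 8281 ≡ 723 (mod 3779)
1595^143 = 1595^128 · 1595^8 · 1595^4 · 1595^2 · 1595^1 ≡ 723 · 1662 · 156 · 758 · 1595 (mod 3779).
Accumulate the product:
723 · 1662 = 1201626 ≡ 3683
3683 · 156 = 574548 ≡ 140
140 · 758 = 106120 ≡ 308
308 · 1595 = 491260 ≡ 3769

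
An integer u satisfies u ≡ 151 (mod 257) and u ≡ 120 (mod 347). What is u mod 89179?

257⁻¹ mod 347: 257×320 ≡ 1 (mod 347), so 257⁻¹ ≡ 320.
u = 151 + 257×((120 − 151)×320 mod 347) = 151 + 257×143 = 36902.
Check: 36902 mod 257 = 151, 36902 mod 347 = 120. ✓

36902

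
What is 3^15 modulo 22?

1

Compute successive squares:
15 in binary is 1111, i.e. 15 = 8 + 4 + 2 + 1.
3^1 ≡ 3 (mod 22)
3^2 ≡ 3^2 = 9 (mod 22)
3^4 ≡ 9^2 = 81 ≡ 15 (mod 22)
3^8 ≡ 15^2 = 225 ≡ 5 (mod 22)
3^15 = 3^8 · 3^4 · 3^2 · 3^1 ≡ 5 · 15 · 9 · 3 (mod 22).
Accumulate the product:
5 · 15 = 75 ≡ 9
9 · 9 = 81 ≡ 15
15 · 3 = 45 ≡ 1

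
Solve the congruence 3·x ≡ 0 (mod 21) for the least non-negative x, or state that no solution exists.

0

gcd(3, 21) = 3, and 3 | 0, so solutions exist.
Divide through by 3: 1·x mod 7 = 0.
1⁻¹ ≡ 1 (mod 7).
x ≡ 1·0 ≡ 0 (mod 7).
The smallest non-negative solution is x = 0.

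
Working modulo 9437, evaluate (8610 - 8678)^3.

6426

8610 - 8678 = -68 ≡ 9369 (mod 9437)
(9369)^3 ≡ 6426 (mod 9437)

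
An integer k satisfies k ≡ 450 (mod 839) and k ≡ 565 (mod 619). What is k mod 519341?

839⁻¹ mod 619: 839·453 ≡ 1 (mod 619), so 839⁻¹ ≡ 453.
k = 450 + 839·((565 − 450)·453 mod 619) = 450 + 839·99 = 83511.
Check: 83511 mod 839 = 450, 83511 mod 619 = 565. ✓

83511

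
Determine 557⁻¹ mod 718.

Run the extended Euclidean algorithm:
718 = 1·557 + 161
557 = 3·161 + 74
161 = 2·74 + 13
74 = 5·13 + 9
13 = 1·9 + 4
9 = 2·4 + 1
4 = 4·1 + 0
gcd(557, 718) = 1, so the inverse exists.
Bézout: 1 = −128·718 + 165·557.
So 557⁻¹ ≡ 165 (mod 718).

165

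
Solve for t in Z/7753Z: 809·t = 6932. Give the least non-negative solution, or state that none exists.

gcd(809, 7753) = 1, so a unique solution mod 7753 exists.
809⁻¹ ≡ 7638 (mod 7753).
t ≡ 7638·6932 ≡ 1379 (mod 7753).

1379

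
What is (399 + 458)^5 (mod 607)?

399 + 458 = 857 ≡ 250 (mod 607)
(250)^5 ≡ 383 (mod 607)

383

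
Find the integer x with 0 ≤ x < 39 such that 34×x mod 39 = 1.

39 = 1·34 + 5
34 = 6·5 + 4
5 = 1·4 + 1
4 = 4·1 + 0
gcd(34, 39) = 1, so the inverse exists.
Bézout: 1 = 7·39 − 8·34.
So 34⁻¹ ≡ −8 ≡ 31 (mod 39).

31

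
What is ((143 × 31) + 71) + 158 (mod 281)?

166

143 × 31 = 4433 ≡ 218 (mod 281)
218 + 71 = 289 ≡ 8 (mod 281)
8 + 158 = 166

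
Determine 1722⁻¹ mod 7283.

2821

Apply the Euclidean algorithm and back-substitute:
7283 = 4·1722 + 395
1722 = 4·395 + 142
395 = 2·142 + 111
142 = 1·111 + 31
111 = 3·31 + 18
31 = 1·18 + 13
18 = 1·13 + 5
13 = 2·5 + 3
5 = 1·3 + 2
3 = 1·2 + 1
2 = 2·1 + 0
gcd(1722, 7283) = 1, so the inverse exists.
Back-substitute for 1:
1 = 1·3 − 1·2
  = −1·5 + 2·3
  = 2·13 − 5·5
  = −5·18 + 7·13
  = 7·31 − 12·18
  = −12·111 + 43·31
  = 43·142 − 55·111
  = −55·395 + 153·142
  = 153·1722 − 667·395
  = −667·7283 + 2821·1722
So 1722⁻¹ ≡ 2821 (mod 7283).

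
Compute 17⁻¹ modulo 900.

Apply the Euclidean algorithm and back-substitute:
900 = 52·17 + 16
17 = 1·16 + 1
16 = 16·1 + 0
gcd(17, 900) = 1, so the inverse exists.
Back-substitute for 1:
1 = 1·17 − 1·16
  = −1·900 + 53·17
So 17⁻¹ ≡ 53 (mod 900).

53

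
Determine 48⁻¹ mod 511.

511 = 10×48 + 31
48 = 1×31 + 17
31 = 1×17 + 14
17 = 1×14 + 3
14 = 4×3 + 2
3 = 1×2 + 1
2 = 2×1 + 0
gcd(48, 511) = 1, so the inverse exists.
Back-substitute for 1:
1 = 1×3 − 1×2
  = −1×14 + 5×3
  = 5×17 − 6×14
  = −6×31 + 11×17
  = 11×48 − 17×31
  = −17×511 + 181×48
So 48⁻¹ ≡ 181 (mod 511).

181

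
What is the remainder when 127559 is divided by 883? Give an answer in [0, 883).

127559 = 144*883 + 407, so 127559 ≡ 407 (mod 883).

407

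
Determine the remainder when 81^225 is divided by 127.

4

Compute successive squares:
225 in binary is 11100001, i.e. 225 = 128 + 64 + 32 + 1.
81^1 ≡ 81 (mod 127)
81^2 ≡ 81^2 = 6561 ≡ 84 (mod 127)
81^4 ≡ 84^2 = 7056 ≡ 71 (mod 127)
81^8 ≡ 71^2 = 5041 ≡ 88 (mod 127)
81^16 ≡ 88^2 = 7744 ≡ 124 (mod 127)
81^32 ≡ 124^2 = 15376 ≡ 9 (mod 127)
81^64 ≡ 9^2 = 81 (mod 127)
81^128 ≡ 81^2 = 6561 ≡ 84 (mod 127)
81^225 = 81^128 * 81^64 * 81^32 * 81^1 ≡ 84 * 81 * 9 * 81 (mod 127).
Accumulate the product:
84 * 81 = 6804 ≡ 73
73 * 9 = 657 ≡ 22
22 * 81 = 1782 ≡ 4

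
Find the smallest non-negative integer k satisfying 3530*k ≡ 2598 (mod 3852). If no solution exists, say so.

gcd(3530, 3852) = 2, and 2 | 2598, so solutions exist.
Divide through by 2: 1765*k ≡ 1299 mod 1926.
1765⁻¹ ≡ 1603 (mod 1926).
k ≡ 1603*1299 ≡ 291 (mod 1926).
The smallest non-negative solution is k = 291.

291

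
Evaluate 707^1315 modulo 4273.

Compute successive squares:
707^1 ≡ 707 (mod 4273)
707^2 ≡ 707^2 = 499849 ≡ 4181 (mod 4273)
707^4 ≡ 4181^2 = 17480761 ≡ 4191 (mod 4273)
707^8 ≡ 4191^2 = 17564481 ≡ 2451 (mod 4273)
707^16 ≡ 2451^2 = 6007401 ≡ 3836 (mod 4273)
707^32 ≡ 3836^2 = 14714896 ≡ 2957 (mod 4273)
707^64 ≡ 2957^2 = 8743849 ≡ 1291 (mod 4273)
707^128 ≡ 1291^2 = 1666681 ≡ 211 (mod 4273)
707^256 ≡ 211^2 = 44521 ≡ 1791 (mod 4273)
707^512 ≡ 1791^2 = 3207681 ≡ 2931 (mod 4273)
707^1024 ≡ 2931^2 = 8590761 ≡ 2031 (mod 4273)
707^1315 = 707^1024 · 707^256 · 707^32 · 707^2 · 707^1 ≡ 2031 · 1791 · 2957 · 4181 · 707 (mod 4273).
Accumulate the product:
2031 · 1791 = 3637521 ≡ 1198
1198 · 2957 = 3542486 ≡ 169
169 · 4181 = 706589 ≡ 1544
1544 · 707 = 1091608 ≡ 1993

1993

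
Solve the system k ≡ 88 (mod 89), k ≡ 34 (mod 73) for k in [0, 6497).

89⁻¹ mod 73: 89×32 ≡ 1 (mod 73), so 89⁻¹ ≡ 32.
k = 88 + 89×((34 − 88)×32 mod 73) = 88 + 89×24 = 2224.
Check: 2224 mod 89 = 88, 2224 mod 73 = 34. ✓

2224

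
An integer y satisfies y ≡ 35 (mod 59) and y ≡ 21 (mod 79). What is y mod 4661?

59⁻¹ mod 79: 59×75 ≡ 1 (mod 79), so 59⁻¹ ≡ 75.
y = 35 + 59×((21 − 35)×75 mod 79) = 35 + 59×56 = 3339.
Check: 3339 mod 59 = 35, 3339 mod 79 = 21. ✓

3339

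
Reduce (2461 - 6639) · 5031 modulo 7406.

6116

2461 - 6639 = -4178 ≡ 3228 (mod 7406)
3228 · 5031 = 16240068 ≡ 6116 (mod 7406)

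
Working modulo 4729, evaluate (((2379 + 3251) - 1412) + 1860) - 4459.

1619

2379 + 3251 = 5630 ≡ 901 (mod 4729)
901 - 1412 = -511 ≡ 4218 (mod 4729)
4218 + 1860 = 6078 ≡ 1349 (mod 4729)
1349 - 4459 = -3110 ≡ 1619 (mod 4729)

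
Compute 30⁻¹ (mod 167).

167 = 5·30 + 17
30 = 1·17 + 13
17 = 1·13 + 4
13 = 3·4 + 1
4 = 4·1 + 0
gcd(30, 167) = 1, so the inverse exists.
Back-substitute for 1:
1 = 1·13 − 3·4
  = −3·17 + 4·13
  = 4·30 − 7·17
  = −7·167 + 39·30
So 30⁻¹ ≡ 39 (mod 167).

39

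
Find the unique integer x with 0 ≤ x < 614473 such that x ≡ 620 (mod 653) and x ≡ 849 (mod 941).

189990

653⁻¹ mod 941: 653·330 ≡ 1 (mod 941), so 653⁻¹ ≡ 330.
x = 620 + 653·((849 − 620)·330 mod 941) = 620 + 653·290 = 189990.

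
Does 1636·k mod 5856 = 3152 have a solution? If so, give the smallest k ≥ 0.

1244

gcd(1636, 5856) = 4, and 4 | 3152, so solutions exist.
Divide through by 4: 409·k ≡ 788 (mod 1464).
409⁻¹ ≡ 1081 (mod 1464).
k ≡ 1081·788 ≡ 1244 (mod 1464).
The smallest non-negative solution is k = 1244.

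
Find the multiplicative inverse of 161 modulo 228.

Run the extended Euclidean algorithm:
228 = 1·161 + 67
161 = 2·67 + 27
67 = 2·27 + 13
27 = 2·13 + 1
13 = 13·1 + 0
gcd(161, 228) = 1, so the inverse exists.
Bézout: 1 = −12·228 + 17·161.
So 161⁻¹ ≡ 17 (mod 228).

17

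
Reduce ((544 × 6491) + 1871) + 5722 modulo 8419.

2717

544 × 6491 = 3531104 ≡ 3543 (mod 8419)
3543 + 1871 = 5414
5414 + 5722 = 11136 ≡ 2717 (mod 8419)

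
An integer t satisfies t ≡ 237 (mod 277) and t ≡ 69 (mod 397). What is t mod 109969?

88600

277⁻¹ mod 397: 277×43 ≡ 1 (mod 397), so 277⁻¹ ≡ 43.
t = 237 + 277×((69 − 237)×43 mod 397) = 237 + 277×319 = 88600.
Check: 88600 mod 277 = 237, 88600 mod 397 = 69. ✓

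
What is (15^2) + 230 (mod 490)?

455

(15)^2 ≡ 225 (mod 490)
225 + 230 = 455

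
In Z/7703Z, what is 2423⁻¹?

7703 = 3·2423 + 434
2423 = 5·434 + 253
434 = 1·253 + 181
253 = 1·181 + 72
181 = 2·72 + 37
72 = 1·37 + 35
37 = 1·35 + 2
35 = 17·2 + 1
2 = 2·1 + 0
gcd(2423, 7703) = 1, so the inverse exists.
Back-substitute for 1:
1 = 1·35 − 17·2
  = −17·37 + 18·35
  = 18·72 − 35·37
  = −35·181 + 88·72
  = 88·253 − 123·181
  = −123·434 + 211·253
  = 211·2423 − 1178·434
  = −1178·7703 + 3745·2423
So 2423⁻¹ ≡ 3745 (mod 7703).

3745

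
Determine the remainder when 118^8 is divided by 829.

524

Compute successive squares:
118^1 ≡ 118 (mod 829)
118^2 ≡ 118^2 = 13924 ≡ 660 (mod 829)
118^4 ≡ 660^2 = 435600 ≡ 375 (mod 829)
118^8 ≡ 375^2 = 140625 ≡ 524 (mod 829)
So 118^8 ≡ 524 (mod 829).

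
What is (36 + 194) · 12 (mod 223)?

84

36 + 194 = 230 ≡ 7 (mod 223)
7 · 12 = 84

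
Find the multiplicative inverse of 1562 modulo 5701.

By the extended Euclidean algorithm:
5701 = 3·1562 + 1015
1562 = 1·1015 + 547
1015 = 1·547 + 468
547 = 1·468 + 79
468 = 5·79 + 73
79 = 1·73 + 6
73 = 12·6 + 1
6 = 6·1 + 0
gcd(1562, 5701) = 1, so the inverse exists.
Bézout: 1 = 257·5701 − 938·1562.
So 1562⁻¹ ≡ −938 ≡ 4763 (mod 5701).

4763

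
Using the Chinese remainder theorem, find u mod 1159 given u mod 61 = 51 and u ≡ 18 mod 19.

61⁻¹ mod 19: 61·5 ≡ 1 (mod 19), so 61⁻¹ ≡ 5.
u = 51 + 61·((18 − 51)·5 mod 19) = 51 + 61·6 = 417.
Check: 417 mod 61 = 51, 417 mod 19 = 18. ✓

417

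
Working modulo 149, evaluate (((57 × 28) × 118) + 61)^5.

24

57 × 28 = 1596 ≡ 106 (mod 149)
106 × 118 = 12508 ≡ 141 (mod 149)
141 + 61 = 202 ≡ 53 (mod 149)
(53)^5 ≡ 24 (mod 149)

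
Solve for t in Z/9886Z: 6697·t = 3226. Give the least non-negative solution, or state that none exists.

1146

gcd(6697, 9886) = 1, so a unique solution mod 9886 exists.
6697⁻¹ ≡ 31 (mod 9886).
t ≡ 31·3226 ≡ 1146 (mod 9886).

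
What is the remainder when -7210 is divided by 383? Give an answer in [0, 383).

-7210 = -19·383 + 67, so -7210 ≡ 67 (mod 383).

67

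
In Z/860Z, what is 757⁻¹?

693

860 = 1·757 + 103
757 = 7·103 + 36
103 = 2·36 + 31
36 = 1·31 + 5
31 = 6·5 + 1
5 = 5·1 + 0
gcd(757, 860) = 1, so the inverse exists.
Back-substitute for 1:
1 = 1·31 − 6·5
  = −6·36 + 7·31
  = 7·103 − 20·36
  = −20·757 + 147·103
  = 147·860 − 167·757
So 757⁻¹ ≡ −167 ≡ 693 (mod 860).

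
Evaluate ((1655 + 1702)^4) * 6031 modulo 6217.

3041

1655 + 1702 = 3357
(3357)^4 ≡ 3159 (mod 6217)
3159 * 6031 = 19051929 ≡ 3041 (mod 6217)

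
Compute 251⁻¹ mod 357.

293

By the extended Euclidean algorithm:
357 = 1×251 + 106
251 = 2×106 + 39
106 = 2×39 + 28
39 = 1×28 + 11
28 = 2×11 + 6
11 = 1×6 + 5
6 = 1×5 + 1
5 = 5×1 + 0
gcd(251, 357) = 1, so the inverse exists.
Back-substitute for 1:
1 = 1×6 − 1×5
  = −1×11 + 2×6
  = 2×28 − 5×11
  = −5×39 + 7×28
  = 7×106 − 19×39
  = −19×251 + 45×106
  = 45×357 − 64×251
So 251⁻¹ ≡ −64 ≡ 293 (mod 357).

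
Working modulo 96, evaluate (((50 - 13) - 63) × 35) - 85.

50 - 13 = 37
37 - 63 = -26 ≡ 70 (mod 96)
70 × 35 = 2450 ≡ 50 (mod 96)
50 - 85 = -35 ≡ 61 (mod 96)

61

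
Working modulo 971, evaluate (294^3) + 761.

(294)^3 ≡ 143 (mod 971)
143 + 761 = 904

904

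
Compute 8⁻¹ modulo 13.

5

13 = 1·8 + 5
8 = 1·5 + 3
5 = 1·3 + 2
3 = 1·2 + 1
2 = 2·1 + 0
gcd(8, 13) = 1, so the inverse exists.
Bézout: 1 = −3·13 + 5·8.
So 8⁻¹ ≡ 5 (mod 13).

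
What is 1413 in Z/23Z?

1413 = 61·23 + 10, so 1413 ≡ 10 (mod 23).

10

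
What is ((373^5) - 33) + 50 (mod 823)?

412

(373)^5 ≡ 395 (mod 823)
395 - 33 = 362
362 + 50 = 412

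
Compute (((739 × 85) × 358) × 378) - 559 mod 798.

701

739 × 85 = 62815 ≡ 571 (mod 798)
571 × 358 = 204418 ≡ 130 (mod 798)
130 × 378 = 49140 ≡ 462 (mod 798)
462 - 559 = -97 ≡ 701 (mod 798)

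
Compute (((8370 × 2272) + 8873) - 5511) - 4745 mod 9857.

8370 × 2272 = 19016640 ≡ 2487 (mod 9857)
2487 + 8873 = 11360 ≡ 1503 (mod 9857)
1503 - 5511 = -4008 ≡ 5849 (mod 9857)
5849 - 4745 = 1104

1104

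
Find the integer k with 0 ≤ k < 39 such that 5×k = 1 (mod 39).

8

Run the extended Euclidean algorithm:
39 = 7×5 + 4
5 = 1×4 + 1
4 = 4×1 + 0
gcd(5, 39) = 1, so the inverse exists.
Bézout: 1 = −1×39 + 8×5.
So 5⁻¹ ≡ 8 (mod 39).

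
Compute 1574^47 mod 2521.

Compute successive squares:
47 in binary is 101111, i.e. 47 = 32 + 8 + 4 + 2 + 1.
1574^1 ≡ 1574 (mod 2521)
1574^2 ≡ 1574^2 = 2477476 ≡ 1854 (mod 2521)
1574^4 ≡ 1854^2 = 3437316 ≡ 1193 (mod 2521)
1574^8 ≡ 1193^2 = 1423249 ≡ 1405 (mod 2521)
1574^16 ≡ 1405^2 = 1974025 ≡ 82 (mod 2521)
1574^32 ≡ 82^2 = 6724 ≡ 1682 (mod 2521)
1574^47 = 1574^32 · 1574^8 · 1574^4 · 1574^2 · 1574^1 ≡ 1682 · 1405 · 1193 · 1854 · 1574 (mod 2521).
Accumulate the product:
1682 · 1405 = 2363210 ≡ 1033
1033 · 1193 = 1232369 ≡ 2121
2121 · 1854 = 3932334 ≡ 2095
2095 · 1574 = 3297530 ≡ 62

62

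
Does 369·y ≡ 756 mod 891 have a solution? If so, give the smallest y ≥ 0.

60

gcd(369, 891) = 9, and 9 | 756, so solutions exist.
Divide through by 9: 41·y = 84 (mod 99).
41⁻¹ ≡ 29 (mod 99).
y ≡ 29·84 ≡ 60 (mod 99).
The smallest non-negative solution is y = 60.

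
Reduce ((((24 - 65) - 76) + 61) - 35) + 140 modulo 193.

24 - 65 = -41 ≡ 152 (mod 193)
152 - 76 = 76
76 + 61 = 137
137 - 35 = 102
102 + 140 = 242 ≡ 49 (mod 193)

49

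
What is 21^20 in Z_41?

1

20 in binary is 10100, i.e. 20 = 16 + 4.
21^1 ≡ 21 (mod 41)
21^2 ≡ 21^2 = 441 ≡ 31 (mod 41)
21^4 ≡ 31^2 = 961 ≡ 18 (mod 41)
21^8 ≡ 18^2 = 324 ≡ 37 (mod 41)
21^16 ≡ 37^2 = 1369 ≡ 16 (mod 41)
21^20 = 21^16 · 21^4 ≡ 16 · 18 (mod 41).
16 · 18 = 288 ≡ 1 (mod 41).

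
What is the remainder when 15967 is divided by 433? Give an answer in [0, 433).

379

15967 = 36*433 + 379, so 15967 ≡ 379 (mod 433).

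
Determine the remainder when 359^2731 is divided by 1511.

Compute successive squares:
359^1 ≡ 359 (mod 1511)
359^2 ≡ 359^2 = 128881 ≡ 446 (mod 1511)
359^4 ≡ 446^2 = 198916 ≡ 975 (mod 1511)
359^8 ≡ 975^2 = 950625 ≡ 206 (mod 1511)
359^16 ≡ 206^2 = 42436 ≡ 128 (mod 1511)
359^32 ≡ 128^2 = 16384 ≡ 1274 (mod 1511)
359^64 ≡ 1274^2 = 1623076 ≡ 262 (mod 1511)
359^128 ≡ 262^2 = 68644 ≡ 649 (mod 1511)
359^256 ≡ 649^2 = 421201 ≡ 1143 (mod 1511)
359^512 ≡ 1143^2 = 1306449 ≡ 945 (mod 1511)
359^1024 ≡ 945^2 = 893025 ≡ 24 (mod 1511)
359^2048 ≡ 24^2 = 576 (mod 1511)
359^2731 = 359^2048 · 359^512 · 359^128 · 359^32 · 359^8 · 359^2 · 359^1 ≡ 576 · 945 · 649 · 1274 · 206 · 446 · 359 (mod 1511).
Accumulate the product:
576 · 945 = 544320 ≡ 360
360 · 649 = 233640 ≡ 946
946 · 1274 = 1205204 ≡ 937
937 · 206 = 193022 ≡ 1125
1125 · 446 = 501750 ≡ 98
98 · 359 = 35182 ≡ 429

429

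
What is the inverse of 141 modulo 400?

261

Apply the Euclidean algorithm and back-substitute:
400 = 2·141 + 118
141 = 1·118 + 23
118 = 5·23 + 3
23 = 7·3 + 2
3 = 1·2 + 1
2 = 2·1 + 0
gcd(141, 400) = 1, so the inverse exists.
Bézout: 1 = 49·400 − 139·141.
So 141⁻¹ ≡ −139 ≡ 261 (mod 400).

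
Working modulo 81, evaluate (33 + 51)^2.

33 + 51 = 84 ≡ 3 (mod 81)
(3)^2 ≡ 9 (mod 81)

9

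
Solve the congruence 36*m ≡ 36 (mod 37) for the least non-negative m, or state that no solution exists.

gcd(36, 37) = 1, so a unique solution mod 37 exists.
36⁻¹ ≡ 36 (mod 37).
m ≡ 36*36 ≡ 1 (mod 37).

1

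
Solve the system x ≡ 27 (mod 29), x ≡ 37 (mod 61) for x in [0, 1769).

1013

29⁻¹ mod 61: 29·40 ≡ 1 (mod 61), so 29⁻¹ ≡ 40.
x = 27 + 29·((37 − 27)·40 mod 61) = 27 + 29·34 = 1013.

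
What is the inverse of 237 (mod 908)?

613

Run the extended Euclidean algorithm:
908 = 3×237 + 197
237 = 1×197 + 40
197 = 4×40 + 37
40 = 1×37 + 3
37 = 12×3 + 1
3 = 3×1 + 0
gcd(237, 908) = 1, so the inverse exists.
Back-substitute for 1:
1 = 1×37 − 12×3
  = −12×40 + 13×37
  = 13×197 − 64×40
  = −64×237 + 77×197
  = 77×908 − 295×237
So 237⁻¹ ≡ −295 ≡ 613 (mod 908).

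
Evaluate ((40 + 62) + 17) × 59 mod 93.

46

40 + 62 = 102 ≡ 9 (mod 93)
9 + 17 = 26
26 × 59 = 1534 ≡ 46 (mod 93)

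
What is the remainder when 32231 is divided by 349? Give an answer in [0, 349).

32231 = 92×349 + 123, so 32231 ≡ 123 (mod 349).

123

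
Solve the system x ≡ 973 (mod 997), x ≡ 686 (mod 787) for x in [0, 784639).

997⁻¹ mod 787: 997·401 ≡ 1 (mod 787), so 997⁻¹ ≡ 401.
x = 973 + 997·((686 − 973)·401 mod 787) = 973 + 997·602 = 601167.
Check: 601167 mod 997 = 973, 601167 mod 787 = 686. ✓

601167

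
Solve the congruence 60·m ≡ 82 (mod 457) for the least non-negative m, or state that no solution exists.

108

gcd(60, 457) = 1, so a unique solution mod 457 exists.
60⁻¹ ≡ 358 (mod 457).
m ≡ 358·82 ≡ 108 (mod 457).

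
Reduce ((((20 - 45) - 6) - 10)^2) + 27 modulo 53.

20 - 45 = -25 ≡ 28 (mod 53)
28 - 6 = 22
22 - 10 = 12
(12)^2 ≡ 38 (mod 53)
38 + 27 = 65 ≡ 12 (mod 53)

12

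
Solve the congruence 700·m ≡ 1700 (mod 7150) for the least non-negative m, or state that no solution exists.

gcd(700, 7150) = 50, and 50 | 1700, so solutions exist.
Divide through by 50: 14·m ≡ 34 (mod 143).
14⁻¹ ≡ 92 (mod 143).
m ≡ 92·34 ≡ 125 (mod 143).
The smallest non-negative solution is m = 125.

125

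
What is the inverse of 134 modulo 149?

Run the extended Euclidean algorithm:
149 = 1×134 + 15
134 = 8×15 + 14
15 = 1×14 + 1
14 = 14×1 + 0
gcd(134, 149) = 1, so the inverse exists.
Bézout: 1 = 9×149 − 10×134.
So 134⁻¹ ≡ −10 ≡ 139 (mod 149).

139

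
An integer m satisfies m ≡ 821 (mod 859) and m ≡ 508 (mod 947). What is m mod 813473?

567761

859⁻¹ mod 947: 859×721 ≡ 1 (mod 947), so 859⁻¹ ≡ 721.
m = 821 + 859×((508 − 821)×721 mod 947) = 821 + 859×660 = 567761.
Check: 567761 mod 859 = 821, 567761 mod 947 = 508. ✓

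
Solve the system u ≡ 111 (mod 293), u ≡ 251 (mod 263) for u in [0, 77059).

293⁻¹ mod 263: 293·114 ≡ 1 (mod 263), so 293⁻¹ ≡ 114.
u = 111 + 293·((251 − 111)·114 mod 263) = 111 + 293·180 = 52851.
Check: 52851 mod 293 = 111, 52851 mod 263 = 251. ✓

52851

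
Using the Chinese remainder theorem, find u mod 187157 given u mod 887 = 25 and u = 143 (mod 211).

887⁻¹ mod 211: 887·54 ≡ 1 (mod 211), so 887⁻¹ ≡ 54.
u = 25 + 887·((143 − 25)·54 mod 211) = 25 + 887·42 = 37279.
Check: 37279 mod 887 = 25, 37279 mod 211 = 143. ✓

37279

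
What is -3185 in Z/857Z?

-3185 = -4×857 + 243, so -3185 ≡ 243 (mod 857).

243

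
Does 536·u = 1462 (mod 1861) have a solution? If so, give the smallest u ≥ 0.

93

gcd(536, 1861) = 1, so a unique solution mod 1861 exists.
536⁻¹ ≡ 1427 (mod 1861).
u ≡ 1427·1462 ≡ 93 (mod 1861).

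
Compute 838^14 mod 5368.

896

Compute successive squares:
14 in binary is 1110, i.e. 14 = 8 + 4 + 2.
838^1 ≡ 838 (mod 5368)
838^2 ≡ 838^2 = 702244 ≡ 4404 (mod 5368)
838^4 ≡ 4404^2 = 19395216 ≡ 632 (mod 5368)
838^8 ≡ 632^2 = 399424 ≡ 2192 (mod 5368)
838^14 = 838^8 · 838^4 · 838^2 ≡ 2192 · 632 · 4404 (mod 5368).
Accumulate the product:
2192 · 632 = 1385344 ≡ 400
400 · 4404 = 1761600 ≡ 896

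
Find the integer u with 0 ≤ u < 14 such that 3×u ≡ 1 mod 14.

14 = 4·3 + 2
3 = 1·2 + 1
2 = 2·1 + 0
gcd(3, 14) = 1, so the inverse exists.
Back-substitute for 1:
1 = 1·3 − 1·2
  = −1·14 + 5·3
So 3⁻¹ ≡ 5 (mod 14).

5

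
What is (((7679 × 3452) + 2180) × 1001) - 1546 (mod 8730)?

7679 × 3452 = 26507908 ≡ 3628 (mod 8730)
3628 + 2180 = 5808
5808 × 1001 = 5813808 ≡ 8358 (mod 8730)
8358 - 1546 = 6812

6812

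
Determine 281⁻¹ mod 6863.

2076

6863 = 24×281 + 119
281 = 2×119 + 43
119 = 2×43 + 33
43 = 1×33 + 10
33 = 3×10 + 3
10 = 3×3 + 1
3 = 3×1 + 0
gcd(281, 6863) = 1, so the inverse exists.
Back-substitute for 1:
1 = 1×10 − 3×3
  = −3×33 + 10×10
  = 10×43 − 13×33
  = −13×119 + 36×43
  = 36×281 − 85×119
  = −85×6863 + 2076×281
So 281⁻¹ ≡ 2076 (mod 6863).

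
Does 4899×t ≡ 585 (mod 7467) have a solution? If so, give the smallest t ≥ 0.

gcd(4899, 7467) = 3, and 3 | 585, so solutions exist.
Divide through by 3: 1633×t mod 2489 = 195.
1633⁻¹ ≡ 189 (mod 2489).
t ≡ 189×195 ≡ 2009 (mod 2489).
The smallest non-negative solution is t = 2009.

2009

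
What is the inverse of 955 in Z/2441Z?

By the extended Euclidean algorithm:
2441 = 2·955 + 531
955 = 1·531 + 424
531 = 1·424 + 107
424 = 3·107 + 103
107 = 1·103 + 4
103 = 25·4 + 3
4 = 1·3 + 1
3 = 3·1 + 0
gcd(955, 2441) = 1, so the inverse exists.
Bézout: 1 = 241·2441 − 616·955.
So 955⁻¹ ≡ −616 ≡ 1825 (mod 2441).

1825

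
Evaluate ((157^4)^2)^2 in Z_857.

(157)^4 ≡ 480 (mod 857)
(480)^2 ≡ 724 (mod 857)
(724)^2 ≡ 549 (mod 857)

549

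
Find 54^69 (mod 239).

69 in binary is 1000101, i.e. 69 = 64 + 4 + 1.
54^1 ≡ 54 (mod 239)
54^2 ≡ 54^2 = 2916 ≡ 48 (mod 239)
54^4 ≡ 48^2 = 2304 ≡ 153 (mod 239)
54^8 ≡ 153^2 = 23409 ≡ 226 (mod 239)
54^16 ≡ 226^2 = 51076 ≡ 169 (mod 239)
54^32 ≡ 169^2 = 28561 ≡ 120 (mod 239)
54^64 ≡ 120^2 = 14400 ≡ 60 (mod 239)
54^69 = 54^64 * 54^4 * 54^1 ≡ 60 * 153 * 54 (mod 239).
Accumulate the product:
60 * 153 = 9180 ≡ 98
98 * 54 = 5292 ≡ 34

34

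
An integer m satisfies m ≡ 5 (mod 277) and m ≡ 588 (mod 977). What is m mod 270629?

277⁻¹ mod 977: 277·716 ≡ 1 (mod 977), so 277⁻¹ ≡ 716.
m = 5 + 277·((588 − 5)·716 mod 977) = 5 + 277·249 = 68978.
Check: 68978 mod 277 = 5, 68978 mod 977 = 588. ✓

68978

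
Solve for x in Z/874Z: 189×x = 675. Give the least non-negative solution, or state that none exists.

503

gcd(189, 874) = 1, so a unique solution mod 874 exists.
189⁻¹ ≡ 37 (mod 874).
x ≡ 37×675 ≡ 503 (mod 874).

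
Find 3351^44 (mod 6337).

3351^1 ≡ 3351 (mod 6337)
3351^2 ≡ 3351^2 = 11229201 ≡ 37 (mod 6337)
3351^4 ≡ 37^2 = 1369 (mod 6337)
3351^8 ≡ 1369^2 = 1874161 ≡ 4746 (mod 6337)
3351^16 ≡ 4746^2 = 22524516 ≡ 2818 (mod 6337)
3351^32 ≡ 2818^2 = 7941124 ≡ 863 (mod 6337)
3351^44 = 3351^32 · 3351^8 · 3351^4 ≡ 863 · 4746 · 1369 (mod 6337).
Accumulate the product:
863 · 4746 = 4095798 ≡ 2096
2096 · 1369 = 2869424 ≡ 5100

5100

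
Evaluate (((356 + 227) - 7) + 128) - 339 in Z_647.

365

356 + 227 = 583
583 - 7 = 576
576 + 128 = 704 ≡ 57 (mod 647)
57 - 339 = -282 ≡ 365 (mod 647)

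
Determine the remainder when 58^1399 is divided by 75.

22

Compute successive squares:
58^1 ≡ 58 (mod 75)
58^2 ≡ 58^2 = 3364 ≡ 64 (mod 75)
58^4 ≡ 64^2 = 4096 ≡ 46 (mod 75)
58^8 ≡ 46^2 = 2116 ≡ 16 (mod 75)
58^16 ≡ 16^2 = 256 ≡ 31 (mod 75)
58^32 ≡ 31^2 = 961 ≡ 61 (mod 75)
58^64 ≡ 61^2 = 3721 ≡ 46 (mod 75)
58^128 ≡ 46^2 = 2116 ≡ 16 (mod 75)
58^256 ≡ 16^2 = 256 ≡ 31 (mod 75)
58^512 ≡ 31^2 = 961 ≡ 61 (mod 75)
58^1024 ≡ 61^2 = 3721 ≡ 46 (mod 75)
58^1399 = 58^1024 * 58^256 * 58^64 * 58^32 * 58^16 * 58^4 * 58^2 * 58^1 ≡ 46 * 31 * 46 * 61 * 31 * 46 * 64 * 58 (mod 75).
Accumulate the product:
46 * 31 = 1426 ≡ 1
1 * 46 = 46
46 * 61 = 2806 ≡ 31
31 * 31 = 961 ≡ 61
61 * 46 = 2806 ≡ 31
31 * 64 = 1984 ≡ 34
34 * 58 = 1972 ≡ 22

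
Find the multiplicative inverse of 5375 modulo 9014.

9014 = 1*5375 + 3639
5375 = 1*3639 + 1736
3639 = 2*1736 + 167
1736 = 10*167 + 66
167 = 2*66 + 35
66 = 1*35 + 31
35 = 1*31 + 4
31 = 7*4 + 3
4 = 1*3 + 1
3 = 3*1 + 0
gcd(5375, 9014) = 1, so the inverse exists.
Bézout: 1 = 1384*9014 − 2321*5375.
So 5375⁻¹ ≡ −2321 ≡ 6693 (mod 9014).

6693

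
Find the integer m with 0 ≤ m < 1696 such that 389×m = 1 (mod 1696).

1696 = 4×389 + 140
389 = 2×140 + 109
140 = 1×109 + 31
109 = 3×31 + 16
31 = 1×16 + 15
16 = 1×15 + 1
15 = 15×1 + 0
gcd(389, 1696) = 1, so the inverse exists.
Back-substitute for 1:
1 = 1×16 − 1×15
  = −1×31 + 2×16
  = 2×109 − 7×31
  = −7×140 + 9×109
  = 9×389 − 25×140
  = −25×1696 + 109×389
So 389⁻¹ ≡ 109 (mod 1696).

109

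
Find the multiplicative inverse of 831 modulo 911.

353

911 = 1*831 + 80
831 = 10*80 + 31
80 = 2*31 + 18
31 = 1*18 + 13
18 = 1*13 + 5
13 = 2*5 + 3
5 = 1*3 + 2
3 = 1*2 + 1
2 = 2*1 + 0
gcd(831, 911) = 1, so the inverse exists.
Bézout: 1 = −322*911 + 353*831.
So 831⁻¹ ≡ 353 (mod 911).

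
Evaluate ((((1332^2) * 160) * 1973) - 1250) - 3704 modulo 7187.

(1332)^2 ≡ 6222 (mod 7187)
6222 * 160 = 995520 ≡ 3714 (mod 7187)
3714 * 1973 = 7327722 ≡ 4169 (mod 7187)
4169 - 1250 = 2919
2919 - 3704 = -785 ≡ 6402 (mod 7187)

6402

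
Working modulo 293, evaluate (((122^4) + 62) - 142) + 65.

(122)^4 ≡ 258 (mod 293)
258 + 62 = 320 ≡ 27 (mod 293)
27 - 142 = -115 ≡ 178 (mod 293)
178 + 65 = 243

243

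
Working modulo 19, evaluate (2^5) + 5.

(2)^5 ≡ 13 (mod 19)
13 + 5 = 18

18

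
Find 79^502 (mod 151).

50

By square-and-multiply:
79^1 ≡ 79 (mod 151)
79^2 ≡ 79^2 = 6241 ≡ 50 (mod 151)
79^4 ≡ 50^2 = 2500 ≡ 84 (mod 151)
79^8 ≡ 84^2 = 7056 ≡ 110 (mod 151)
79^16 ≡ 110^2 = 12100 ≡ 20 (mod 151)
79^32 ≡ 20^2 = 400 ≡ 98 (mod 151)
79^64 ≡ 98^2 = 9604 ≡ 91 (mod 151)
79^128 ≡ 91^2 = 8281 ≡ 127 (mod 151)
79^256 ≡ 127^2 = 16129 ≡ 123 (mod 151)
79^502 = 79^256 × 79^128 × 79^64 × 79^32 × 79^16 × 79^4 × 79^2 ≡ 123 × 127 × 91 × 98 × 20 × 84 × 50 (mod 151).
Accumulate the product:
123 × 127 = 15621 ≡ 68
68 × 91 = 6188 ≡ 148
148 × 98 = 14504 ≡ 8
8 × 20 = 160 ≡ 9
9 × 84 = 756 ≡ 1
1 × 50 = 50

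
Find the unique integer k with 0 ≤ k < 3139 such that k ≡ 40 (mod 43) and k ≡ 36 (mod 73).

255

43⁻¹ mod 73: 43*17 ≡ 1 (mod 73), so 43⁻¹ ≡ 17.
k = 40 + 43*((36 − 40)*17 mod 73) = 40 + 43*5 = 255.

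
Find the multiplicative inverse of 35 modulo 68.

35

68 = 1*35 + 33
35 = 1*33 + 2
33 = 16*2 + 1
2 = 2*1 + 0
gcd(35, 68) = 1, so the inverse exists.
Bézout: 1 = 17*68 − 33*35.
So 35⁻¹ ≡ −33 ≡ 35 (mod 68).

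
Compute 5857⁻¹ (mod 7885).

7885 = 1*5857 + 2028
5857 = 2*2028 + 1801
2028 = 1*1801 + 227
1801 = 7*227 + 212
227 = 1*212 + 15
212 = 14*15 + 2
15 = 7*2 + 1
2 = 2*1 + 0
gcd(5857, 7885) = 1, so the inverse exists.
Back-substitute for 1:
1 = 1*15 − 7*2
  = −7*212 + 99*15
  = 99*227 − 106*212
  = −106*1801 + 841*227
  = 841*2028 − 947*1801
  = −947*5857 + 2735*2028
  = 2735*7885 − 3682*5857
So 5857⁻¹ ≡ −3682 ≡ 4203 (mod 7885).

4203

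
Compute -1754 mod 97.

89

-1754 = -19×97 + 89, so -1754 ≡ 89 (mod 97).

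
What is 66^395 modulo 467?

456

Compute successive squares:
66^1 ≡ 66 (mod 467)
66^2 ≡ 66^2 = 4356 ≡ 153 (mod 467)
66^4 ≡ 153^2 = 23409 ≡ 59 (mod 467)
66^8 ≡ 59^2 = 3481 ≡ 212 (mod 467)
66^16 ≡ 212^2 = 44944 ≡ 112 (mod 467)
66^32 ≡ 112^2 = 12544 ≡ 402 (mod 467)
66^64 ≡ 402^2 = 161604 ≡ 22 (mod 467)
66^128 ≡ 22^2 = 484 ≡ 17 (mod 467)
66^256 ≡ 17^2 = 289 (mod 467)
66^395 = 66^256 * 66^128 * 66^8 * 66^2 * 66^1 ≡ 289 * 17 * 212 * 153 * 66 (mod 467).
Accumulate the product:
289 * 17 = 4913 ≡ 243
243 * 212 = 51516 ≡ 146
146 * 153 = 22338 ≡ 389
389 * 66 = 25674 ≡ 456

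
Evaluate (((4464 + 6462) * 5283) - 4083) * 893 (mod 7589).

1087

4464 + 6462 = 10926 ≡ 3337 (mod 7589)
3337 * 5283 = 17629371 ≡ 124 (mod 7589)
124 - 4083 = -3959 ≡ 3630 (mod 7589)
3630 * 893 = 3241590 ≡ 1087 (mod 7589)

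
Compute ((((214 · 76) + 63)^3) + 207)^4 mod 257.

184

214 · 76 = 16264 ≡ 73 (mod 257)
73 + 63 = 136
(136)^3 ≡ 197 (mod 257)
197 + 207 = 404 ≡ 147 (mod 257)
(147)^4 ≡ 184 (mod 257)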